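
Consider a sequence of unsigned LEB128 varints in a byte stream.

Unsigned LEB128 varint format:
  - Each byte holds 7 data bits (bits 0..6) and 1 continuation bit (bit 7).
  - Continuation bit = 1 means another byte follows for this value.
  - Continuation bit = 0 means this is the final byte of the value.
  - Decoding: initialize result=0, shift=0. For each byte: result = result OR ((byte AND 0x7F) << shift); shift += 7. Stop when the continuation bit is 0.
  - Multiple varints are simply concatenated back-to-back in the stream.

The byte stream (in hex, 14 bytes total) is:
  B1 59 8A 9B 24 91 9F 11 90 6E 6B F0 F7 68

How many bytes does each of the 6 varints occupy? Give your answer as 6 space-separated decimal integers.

Answer: 2 3 3 2 1 3

Derivation:
  byte[0]=0xB1 cont=1 payload=0x31=49: acc |= 49<<0 -> acc=49 shift=7
  byte[1]=0x59 cont=0 payload=0x59=89: acc |= 89<<7 -> acc=11441 shift=14 [end]
Varint 1: bytes[0:2] = B1 59 -> value 11441 (2 byte(s))
  byte[2]=0x8A cont=1 payload=0x0A=10: acc |= 10<<0 -> acc=10 shift=7
  byte[3]=0x9B cont=1 payload=0x1B=27: acc |= 27<<7 -> acc=3466 shift=14
  byte[4]=0x24 cont=0 payload=0x24=36: acc |= 36<<14 -> acc=593290 shift=21 [end]
Varint 2: bytes[2:5] = 8A 9B 24 -> value 593290 (3 byte(s))
  byte[5]=0x91 cont=1 payload=0x11=17: acc |= 17<<0 -> acc=17 shift=7
  byte[6]=0x9F cont=1 payload=0x1F=31: acc |= 31<<7 -> acc=3985 shift=14
  byte[7]=0x11 cont=0 payload=0x11=17: acc |= 17<<14 -> acc=282513 shift=21 [end]
Varint 3: bytes[5:8] = 91 9F 11 -> value 282513 (3 byte(s))
  byte[8]=0x90 cont=1 payload=0x10=16: acc |= 16<<0 -> acc=16 shift=7
  byte[9]=0x6E cont=0 payload=0x6E=110: acc |= 110<<7 -> acc=14096 shift=14 [end]
Varint 4: bytes[8:10] = 90 6E -> value 14096 (2 byte(s))
  byte[10]=0x6B cont=0 payload=0x6B=107: acc |= 107<<0 -> acc=107 shift=7 [end]
Varint 5: bytes[10:11] = 6B -> value 107 (1 byte(s))
  byte[11]=0xF0 cont=1 payload=0x70=112: acc |= 112<<0 -> acc=112 shift=7
  byte[12]=0xF7 cont=1 payload=0x77=119: acc |= 119<<7 -> acc=15344 shift=14
  byte[13]=0x68 cont=0 payload=0x68=104: acc |= 104<<14 -> acc=1719280 shift=21 [end]
Varint 6: bytes[11:14] = F0 F7 68 -> value 1719280 (3 byte(s))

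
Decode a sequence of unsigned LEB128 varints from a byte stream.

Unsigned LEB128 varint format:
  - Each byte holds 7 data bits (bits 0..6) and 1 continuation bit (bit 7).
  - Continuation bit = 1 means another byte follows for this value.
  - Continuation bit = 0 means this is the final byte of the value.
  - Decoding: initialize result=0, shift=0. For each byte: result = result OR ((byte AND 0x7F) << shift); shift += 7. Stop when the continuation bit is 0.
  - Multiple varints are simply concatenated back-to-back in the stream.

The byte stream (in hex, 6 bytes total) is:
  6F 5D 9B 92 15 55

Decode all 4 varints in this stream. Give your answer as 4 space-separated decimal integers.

  byte[0]=0x6F cont=0 payload=0x6F=111: acc |= 111<<0 -> acc=111 shift=7 [end]
Varint 1: bytes[0:1] = 6F -> value 111 (1 byte(s))
  byte[1]=0x5D cont=0 payload=0x5D=93: acc |= 93<<0 -> acc=93 shift=7 [end]
Varint 2: bytes[1:2] = 5D -> value 93 (1 byte(s))
  byte[2]=0x9B cont=1 payload=0x1B=27: acc |= 27<<0 -> acc=27 shift=7
  byte[3]=0x92 cont=1 payload=0x12=18: acc |= 18<<7 -> acc=2331 shift=14
  byte[4]=0x15 cont=0 payload=0x15=21: acc |= 21<<14 -> acc=346395 shift=21 [end]
Varint 3: bytes[2:5] = 9B 92 15 -> value 346395 (3 byte(s))
  byte[5]=0x55 cont=0 payload=0x55=85: acc |= 85<<0 -> acc=85 shift=7 [end]
Varint 4: bytes[5:6] = 55 -> value 85 (1 byte(s))

Answer: 111 93 346395 85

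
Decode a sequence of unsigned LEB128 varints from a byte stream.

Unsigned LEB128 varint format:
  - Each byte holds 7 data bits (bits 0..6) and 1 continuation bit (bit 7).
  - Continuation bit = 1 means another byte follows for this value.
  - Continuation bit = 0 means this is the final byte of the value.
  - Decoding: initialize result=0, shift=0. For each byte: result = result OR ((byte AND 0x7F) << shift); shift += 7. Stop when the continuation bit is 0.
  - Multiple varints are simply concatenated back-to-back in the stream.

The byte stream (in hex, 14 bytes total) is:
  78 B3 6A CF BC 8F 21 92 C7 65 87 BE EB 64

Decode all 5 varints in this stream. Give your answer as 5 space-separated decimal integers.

  byte[0]=0x78 cont=0 payload=0x78=120: acc |= 120<<0 -> acc=120 shift=7 [end]
Varint 1: bytes[0:1] = 78 -> value 120 (1 byte(s))
  byte[1]=0xB3 cont=1 payload=0x33=51: acc |= 51<<0 -> acc=51 shift=7
  byte[2]=0x6A cont=0 payload=0x6A=106: acc |= 106<<7 -> acc=13619 shift=14 [end]
Varint 2: bytes[1:3] = B3 6A -> value 13619 (2 byte(s))
  byte[3]=0xCF cont=1 payload=0x4F=79: acc |= 79<<0 -> acc=79 shift=7
  byte[4]=0xBC cont=1 payload=0x3C=60: acc |= 60<<7 -> acc=7759 shift=14
  byte[5]=0x8F cont=1 payload=0x0F=15: acc |= 15<<14 -> acc=253519 shift=21
  byte[6]=0x21 cont=0 payload=0x21=33: acc |= 33<<21 -> acc=69459535 shift=28 [end]
Varint 3: bytes[3:7] = CF BC 8F 21 -> value 69459535 (4 byte(s))
  byte[7]=0x92 cont=1 payload=0x12=18: acc |= 18<<0 -> acc=18 shift=7
  byte[8]=0xC7 cont=1 payload=0x47=71: acc |= 71<<7 -> acc=9106 shift=14
  byte[9]=0x65 cont=0 payload=0x65=101: acc |= 101<<14 -> acc=1663890 shift=21 [end]
Varint 4: bytes[7:10] = 92 C7 65 -> value 1663890 (3 byte(s))
  byte[10]=0x87 cont=1 payload=0x07=7: acc |= 7<<0 -> acc=7 shift=7
  byte[11]=0xBE cont=1 payload=0x3E=62: acc |= 62<<7 -> acc=7943 shift=14
  byte[12]=0xEB cont=1 payload=0x6B=107: acc |= 107<<14 -> acc=1761031 shift=21
  byte[13]=0x64 cont=0 payload=0x64=100: acc |= 100<<21 -> acc=211476231 shift=28 [end]
Varint 5: bytes[10:14] = 87 BE EB 64 -> value 211476231 (4 byte(s))

Answer: 120 13619 69459535 1663890 211476231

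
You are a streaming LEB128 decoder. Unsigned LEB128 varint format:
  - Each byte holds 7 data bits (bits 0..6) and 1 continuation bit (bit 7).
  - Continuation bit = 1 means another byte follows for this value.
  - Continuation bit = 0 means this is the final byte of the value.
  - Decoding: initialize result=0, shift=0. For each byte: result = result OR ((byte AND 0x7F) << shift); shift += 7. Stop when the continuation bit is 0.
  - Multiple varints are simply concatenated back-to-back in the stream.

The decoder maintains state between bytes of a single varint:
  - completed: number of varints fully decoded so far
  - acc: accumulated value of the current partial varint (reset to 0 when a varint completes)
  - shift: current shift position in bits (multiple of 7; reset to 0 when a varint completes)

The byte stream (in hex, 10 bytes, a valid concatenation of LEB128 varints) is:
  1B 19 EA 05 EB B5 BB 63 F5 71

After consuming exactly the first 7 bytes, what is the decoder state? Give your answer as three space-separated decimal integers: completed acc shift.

byte[0]=0x1B cont=0 payload=0x1B: varint #1 complete (value=27); reset -> completed=1 acc=0 shift=0
byte[1]=0x19 cont=0 payload=0x19: varint #2 complete (value=25); reset -> completed=2 acc=0 shift=0
byte[2]=0xEA cont=1 payload=0x6A: acc |= 106<<0 -> completed=2 acc=106 shift=7
byte[3]=0x05 cont=0 payload=0x05: varint #3 complete (value=746); reset -> completed=3 acc=0 shift=0
byte[4]=0xEB cont=1 payload=0x6B: acc |= 107<<0 -> completed=3 acc=107 shift=7
byte[5]=0xB5 cont=1 payload=0x35: acc |= 53<<7 -> completed=3 acc=6891 shift=14
byte[6]=0xBB cont=1 payload=0x3B: acc |= 59<<14 -> completed=3 acc=973547 shift=21

Answer: 3 973547 21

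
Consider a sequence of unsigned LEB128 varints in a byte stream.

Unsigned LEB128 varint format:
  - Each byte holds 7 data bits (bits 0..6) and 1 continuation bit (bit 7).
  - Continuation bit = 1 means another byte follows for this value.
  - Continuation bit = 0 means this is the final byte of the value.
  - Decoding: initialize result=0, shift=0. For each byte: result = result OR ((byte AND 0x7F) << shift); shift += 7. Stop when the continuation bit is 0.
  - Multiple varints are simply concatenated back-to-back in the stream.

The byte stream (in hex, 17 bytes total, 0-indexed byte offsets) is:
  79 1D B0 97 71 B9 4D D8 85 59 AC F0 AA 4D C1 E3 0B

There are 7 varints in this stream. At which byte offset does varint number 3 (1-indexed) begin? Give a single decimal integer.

  byte[0]=0x79 cont=0 payload=0x79=121: acc |= 121<<0 -> acc=121 shift=7 [end]
Varint 1: bytes[0:1] = 79 -> value 121 (1 byte(s))
  byte[1]=0x1D cont=0 payload=0x1D=29: acc |= 29<<0 -> acc=29 shift=7 [end]
Varint 2: bytes[1:2] = 1D -> value 29 (1 byte(s))
  byte[2]=0xB0 cont=1 payload=0x30=48: acc |= 48<<0 -> acc=48 shift=7
  byte[3]=0x97 cont=1 payload=0x17=23: acc |= 23<<7 -> acc=2992 shift=14
  byte[4]=0x71 cont=0 payload=0x71=113: acc |= 113<<14 -> acc=1854384 shift=21 [end]
Varint 3: bytes[2:5] = B0 97 71 -> value 1854384 (3 byte(s))
  byte[5]=0xB9 cont=1 payload=0x39=57: acc |= 57<<0 -> acc=57 shift=7
  byte[6]=0x4D cont=0 payload=0x4D=77: acc |= 77<<7 -> acc=9913 shift=14 [end]
Varint 4: bytes[5:7] = B9 4D -> value 9913 (2 byte(s))
  byte[7]=0xD8 cont=1 payload=0x58=88: acc |= 88<<0 -> acc=88 shift=7
  byte[8]=0x85 cont=1 payload=0x05=5: acc |= 5<<7 -> acc=728 shift=14
  byte[9]=0x59 cont=0 payload=0x59=89: acc |= 89<<14 -> acc=1458904 shift=21 [end]
Varint 5: bytes[7:10] = D8 85 59 -> value 1458904 (3 byte(s))
  byte[10]=0xAC cont=1 payload=0x2C=44: acc |= 44<<0 -> acc=44 shift=7
  byte[11]=0xF0 cont=1 payload=0x70=112: acc |= 112<<7 -> acc=14380 shift=14
  byte[12]=0xAA cont=1 payload=0x2A=42: acc |= 42<<14 -> acc=702508 shift=21
  byte[13]=0x4D cont=0 payload=0x4D=77: acc |= 77<<21 -> acc=162183212 shift=28 [end]
Varint 6: bytes[10:14] = AC F0 AA 4D -> value 162183212 (4 byte(s))
  byte[14]=0xC1 cont=1 payload=0x41=65: acc |= 65<<0 -> acc=65 shift=7
  byte[15]=0xE3 cont=1 payload=0x63=99: acc |= 99<<7 -> acc=12737 shift=14
  byte[16]=0x0B cont=0 payload=0x0B=11: acc |= 11<<14 -> acc=192961 shift=21 [end]
Varint 7: bytes[14:17] = C1 E3 0B -> value 192961 (3 byte(s))

Answer: 2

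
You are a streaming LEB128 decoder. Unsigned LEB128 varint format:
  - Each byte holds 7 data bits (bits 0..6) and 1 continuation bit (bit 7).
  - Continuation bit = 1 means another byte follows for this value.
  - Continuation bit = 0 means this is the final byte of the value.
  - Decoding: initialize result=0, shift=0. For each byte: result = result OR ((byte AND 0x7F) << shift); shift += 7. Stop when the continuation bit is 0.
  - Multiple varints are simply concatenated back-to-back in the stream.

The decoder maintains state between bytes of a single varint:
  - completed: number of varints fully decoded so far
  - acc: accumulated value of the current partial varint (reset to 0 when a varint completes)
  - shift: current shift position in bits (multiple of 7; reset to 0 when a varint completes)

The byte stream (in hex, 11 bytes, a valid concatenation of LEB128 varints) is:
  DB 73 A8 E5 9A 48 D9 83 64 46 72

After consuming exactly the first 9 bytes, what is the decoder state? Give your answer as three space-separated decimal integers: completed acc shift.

byte[0]=0xDB cont=1 payload=0x5B: acc |= 91<<0 -> completed=0 acc=91 shift=7
byte[1]=0x73 cont=0 payload=0x73: varint #1 complete (value=14811); reset -> completed=1 acc=0 shift=0
byte[2]=0xA8 cont=1 payload=0x28: acc |= 40<<0 -> completed=1 acc=40 shift=7
byte[3]=0xE5 cont=1 payload=0x65: acc |= 101<<7 -> completed=1 acc=12968 shift=14
byte[4]=0x9A cont=1 payload=0x1A: acc |= 26<<14 -> completed=1 acc=438952 shift=21
byte[5]=0x48 cont=0 payload=0x48: varint #2 complete (value=151433896); reset -> completed=2 acc=0 shift=0
byte[6]=0xD9 cont=1 payload=0x59: acc |= 89<<0 -> completed=2 acc=89 shift=7
byte[7]=0x83 cont=1 payload=0x03: acc |= 3<<7 -> completed=2 acc=473 shift=14
byte[8]=0x64 cont=0 payload=0x64: varint #3 complete (value=1638873); reset -> completed=3 acc=0 shift=0

Answer: 3 0 0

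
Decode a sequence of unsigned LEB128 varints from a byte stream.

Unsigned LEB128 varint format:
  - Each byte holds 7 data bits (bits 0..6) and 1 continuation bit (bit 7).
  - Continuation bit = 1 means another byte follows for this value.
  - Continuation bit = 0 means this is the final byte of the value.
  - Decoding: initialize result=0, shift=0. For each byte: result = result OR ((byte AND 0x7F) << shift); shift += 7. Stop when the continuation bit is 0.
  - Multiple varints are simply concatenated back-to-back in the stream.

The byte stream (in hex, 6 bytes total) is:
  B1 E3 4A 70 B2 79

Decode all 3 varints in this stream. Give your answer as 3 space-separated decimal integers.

Answer: 1225137 112 15538

Derivation:
  byte[0]=0xB1 cont=1 payload=0x31=49: acc |= 49<<0 -> acc=49 shift=7
  byte[1]=0xE3 cont=1 payload=0x63=99: acc |= 99<<7 -> acc=12721 shift=14
  byte[2]=0x4A cont=0 payload=0x4A=74: acc |= 74<<14 -> acc=1225137 shift=21 [end]
Varint 1: bytes[0:3] = B1 E3 4A -> value 1225137 (3 byte(s))
  byte[3]=0x70 cont=0 payload=0x70=112: acc |= 112<<0 -> acc=112 shift=7 [end]
Varint 2: bytes[3:4] = 70 -> value 112 (1 byte(s))
  byte[4]=0xB2 cont=1 payload=0x32=50: acc |= 50<<0 -> acc=50 shift=7
  byte[5]=0x79 cont=0 payload=0x79=121: acc |= 121<<7 -> acc=15538 shift=14 [end]
Varint 3: bytes[4:6] = B2 79 -> value 15538 (2 byte(s))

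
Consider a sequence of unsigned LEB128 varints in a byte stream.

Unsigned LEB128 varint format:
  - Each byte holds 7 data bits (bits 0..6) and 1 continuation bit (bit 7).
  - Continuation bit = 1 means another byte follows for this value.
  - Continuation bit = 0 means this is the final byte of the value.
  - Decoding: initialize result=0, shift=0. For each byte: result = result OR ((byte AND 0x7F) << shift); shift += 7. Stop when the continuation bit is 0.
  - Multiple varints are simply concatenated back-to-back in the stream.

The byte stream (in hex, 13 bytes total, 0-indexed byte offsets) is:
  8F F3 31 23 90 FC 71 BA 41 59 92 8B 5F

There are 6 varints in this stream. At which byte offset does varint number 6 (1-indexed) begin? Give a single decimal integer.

Answer: 10

Derivation:
  byte[0]=0x8F cont=1 payload=0x0F=15: acc |= 15<<0 -> acc=15 shift=7
  byte[1]=0xF3 cont=1 payload=0x73=115: acc |= 115<<7 -> acc=14735 shift=14
  byte[2]=0x31 cont=0 payload=0x31=49: acc |= 49<<14 -> acc=817551 shift=21 [end]
Varint 1: bytes[0:3] = 8F F3 31 -> value 817551 (3 byte(s))
  byte[3]=0x23 cont=0 payload=0x23=35: acc |= 35<<0 -> acc=35 shift=7 [end]
Varint 2: bytes[3:4] = 23 -> value 35 (1 byte(s))
  byte[4]=0x90 cont=1 payload=0x10=16: acc |= 16<<0 -> acc=16 shift=7
  byte[5]=0xFC cont=1 payload=0x7C=124: acc |= 124<<7 -> acc=15888 shift=14
  byte[6]=0x71 cont=0 payload=0x71=113: acc |= 113<<14 -> acc=1867280 shift=21 [end]
Varint 3: bytes[4:7] = 90 FC 71 -> value 1867280 (3 byte(s))
  byte[7]=0xBA cont=1 payload=0x3A=58: acc |= 58<<0 -> acc=58 shift=7
  byte[8]=0x41 cont=0 payload=0x41=65: acc |= 65<<7 -> acc=8378 shift=14 [end]
Varint 4: bytes[7:9] = BA 41 -> value 8378 (2 byte(s))
  byte[9]=0x59 cont=0 payload=0x59=89: acc |= 89<<0 -> acc=89 shift=7 [end]
Varint 5: bytes[9:10] = 59 -> value 89 (1 byte(s))
  byte[10]=0x92 cont=1 payload=0x12=18: acc |= 18<<0 -> acc=18 shift=7
  byte[11]=0x8B cont=1 payload=0x0B=11: acc |= 11<<7 -> acc=1426 shift=14
  byte[12]=0x5F cont=0 payload=0x5F=95: acc |= 95<<14 -> acc=1557906 shift=21 [end]
Varint 6: bytes[10:13] = 92 8B 5F -> value 1557906 (3 byte(s))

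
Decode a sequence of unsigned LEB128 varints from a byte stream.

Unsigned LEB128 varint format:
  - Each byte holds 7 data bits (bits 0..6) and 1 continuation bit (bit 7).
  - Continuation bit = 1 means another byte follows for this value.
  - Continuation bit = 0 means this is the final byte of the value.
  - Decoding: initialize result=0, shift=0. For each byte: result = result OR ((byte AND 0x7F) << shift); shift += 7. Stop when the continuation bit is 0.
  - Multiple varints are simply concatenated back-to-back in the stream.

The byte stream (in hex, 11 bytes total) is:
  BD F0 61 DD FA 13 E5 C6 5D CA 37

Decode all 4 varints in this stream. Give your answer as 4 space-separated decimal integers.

  byte[0]=0xBD cont=1 payload=0x3D=61: acc |= 61<<0 -> acc=61 shift=7
  byte[1]=0xF0 cont=1 payload=0x70=112: acc |= 112<<7 -> acc=14397 shift=14
  byte[2]=0x61 cont=0 payload=0x61=97: acc |= 97<<14 -> acc=1603645 shift=21 [end]
Varint 1: bytes[0:3] = BD F0 61 -> value 1603645 (3 byte(s))
  byte[3]=0xDD cont=1 payload=0x5D=93: acc |= 93<<0 -> acc=93 shift=7
  byte[4]=0xFA cont=1 payload=0x7A=122: acc |= 122<<7 -> acc=15709 shift=14
  byte[5]=0x13 cont=0 payload=0x13=19: acc |= 19<<14 -> acc=327005 shift=21 [end]
Varint 2: bytes[3:6] = DD FA 13 -> value 327005 (3 byte(s))
  byte[6]=0xE5 cont=1 payload=0x65=101: acc |= 101<<0 -> acc=101 shift=7
  byte[7]=0xC6 cont=1 payload=0x46=70: acc |= 70<<7 -> acc=9061 shift=14
  byte[8]=0x5D cont=0 payload=0x5D=93: acc |= 93<<14 -> acc=1532773 shift=21 [end]
Varint 3: bytes[6:9] = E5 C6 5D -> value 1532773 (3 byte(s))
  byte[9]=0xCA cont=1 payload=0x4A=74: acc |= 74<<0 -> acc=74 shift=7
  byte[10]=0x37 cont=0 payload=0x37=55: acc |= 55<<7 -> acc=7114 shift=14 [end]
Varint 4: bytes[9:11] = CA 37 -> value 7114 (2 byte(s))

Answer: 1603645 327005 1532773 7114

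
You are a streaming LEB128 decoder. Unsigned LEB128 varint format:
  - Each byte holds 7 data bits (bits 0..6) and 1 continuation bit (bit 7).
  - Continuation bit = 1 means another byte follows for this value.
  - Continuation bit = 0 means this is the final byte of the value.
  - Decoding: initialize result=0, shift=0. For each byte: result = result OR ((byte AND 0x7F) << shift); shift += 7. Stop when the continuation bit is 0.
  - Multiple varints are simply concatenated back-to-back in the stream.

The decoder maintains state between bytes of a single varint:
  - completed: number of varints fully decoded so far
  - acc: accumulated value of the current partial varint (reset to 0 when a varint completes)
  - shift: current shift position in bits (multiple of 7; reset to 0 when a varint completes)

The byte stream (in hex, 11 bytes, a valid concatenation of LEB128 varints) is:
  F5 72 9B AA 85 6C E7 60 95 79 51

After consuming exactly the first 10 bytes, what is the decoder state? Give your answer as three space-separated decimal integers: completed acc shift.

Answer: 4 0 0

Derivation:
byte[0]=0xF5 cont=1 payload=0x75: acc |= 117<<0 -> completed=0 acc=117 shift=7
byte[1]=0x72 cont=0 payload=0x72: varint #1 complete (value=14709); reset -> completed=1 acc=0 shift=0
byte[2]=0x9B cont=1 payload=0x1B: acc |= 27<<0 -> completed=1 acc=27 shift=7
byte[3]=0xAA cont=1 payload=0x2A: acc |= 42<<7 -> completed=1 acc=5403 shift=14
byte[4]=0x85 cont=1 payload=0x05: acc |= 5<<14 -> completed=1 acc=87323 shift=21
byte[5]=0x6C cont=0 payload=0x6C: varint #2 complete (value=226579739); reset -> completed=2 acc=0 shift=0
byte[6]=0xE7 cont=1 payload=0x67: acc |= 103<<0 -> completed=2 acc=103 shift=7
byte[7]=0x60 cont=0 payload=0x60: varint #3 complete (value=12391); reset -> completed=3 acc=0 shift=0
byte[8]=0x95 cont=1 payload=0x15: acc |= 21<<0 -> completed=3 acc=21 shift=7
byte[9]=0x79 cont=0 payload=0x79: varint #4 complete (value=15509); reset -> completed=4 acc=0 shift=0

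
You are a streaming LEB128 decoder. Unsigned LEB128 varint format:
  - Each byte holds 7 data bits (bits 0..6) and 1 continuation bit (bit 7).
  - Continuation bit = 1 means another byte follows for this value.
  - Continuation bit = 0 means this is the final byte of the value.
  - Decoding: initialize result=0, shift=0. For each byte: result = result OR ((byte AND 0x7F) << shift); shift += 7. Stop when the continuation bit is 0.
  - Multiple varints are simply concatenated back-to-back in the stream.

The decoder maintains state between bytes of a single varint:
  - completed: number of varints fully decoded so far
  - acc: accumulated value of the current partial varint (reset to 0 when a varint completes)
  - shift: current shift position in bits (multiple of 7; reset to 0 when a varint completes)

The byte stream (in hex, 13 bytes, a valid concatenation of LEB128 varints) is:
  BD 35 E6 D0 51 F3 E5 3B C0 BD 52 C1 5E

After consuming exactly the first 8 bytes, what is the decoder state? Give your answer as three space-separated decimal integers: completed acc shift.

Answer: 3 0 0

Derivation:
byte[0]=0xBD cont=1 payload=0x3D: acc |= 61<<0 -> completed=0 acc=61 shift=7
byte[1]=0x35 cont=0 payload=0x35: varint #1 complete (value=6845); reset -> completed=1 acc=0 shift=0
byte[2]=0xE6 cont=1 payload=0x66: acc |= 102<<0 -> completed=1 acc=102 shift=7
byte[3]=0xD0 cont=1 payload=0x50: acc |= 80<<7 -> completed=1 acc=10342 shift=14
byte[4]=0x51 cont=0 payload=0x51: varint #2 complete (value=1337446); reset -> completed=2 acc=0 shift=0
byte[5]=0xF3 cont=1 payload=0x73: acc |= 115<<0 -> completed=2 acc=115 shift=7
byte[6]=0xE5 cont=1 payload=0x65: acc |= 101<<7 -> completed=2 acc=13043 shift=14
byte[7]=0x3B cont=0 payload=0x3B: varint #3 complete (value=979699); reset -> completed=3 acc=0 shift=0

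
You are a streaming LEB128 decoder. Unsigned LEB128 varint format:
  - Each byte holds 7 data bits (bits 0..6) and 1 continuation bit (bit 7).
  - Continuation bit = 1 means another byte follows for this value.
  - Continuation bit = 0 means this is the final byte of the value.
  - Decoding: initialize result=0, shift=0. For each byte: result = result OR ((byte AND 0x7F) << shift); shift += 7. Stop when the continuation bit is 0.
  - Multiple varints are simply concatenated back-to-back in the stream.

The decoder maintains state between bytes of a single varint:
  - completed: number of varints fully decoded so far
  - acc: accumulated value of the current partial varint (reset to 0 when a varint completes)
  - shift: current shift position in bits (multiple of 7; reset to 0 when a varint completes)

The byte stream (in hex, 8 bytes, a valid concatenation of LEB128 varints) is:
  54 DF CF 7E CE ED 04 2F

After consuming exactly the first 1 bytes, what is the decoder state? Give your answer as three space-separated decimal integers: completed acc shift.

Answer: 1 0 0

Derivation:
byte[0]=0x54 cont=0 payload=0x54: varint #1 complete (value=84); reset -> completed=1 acc=0 shift=0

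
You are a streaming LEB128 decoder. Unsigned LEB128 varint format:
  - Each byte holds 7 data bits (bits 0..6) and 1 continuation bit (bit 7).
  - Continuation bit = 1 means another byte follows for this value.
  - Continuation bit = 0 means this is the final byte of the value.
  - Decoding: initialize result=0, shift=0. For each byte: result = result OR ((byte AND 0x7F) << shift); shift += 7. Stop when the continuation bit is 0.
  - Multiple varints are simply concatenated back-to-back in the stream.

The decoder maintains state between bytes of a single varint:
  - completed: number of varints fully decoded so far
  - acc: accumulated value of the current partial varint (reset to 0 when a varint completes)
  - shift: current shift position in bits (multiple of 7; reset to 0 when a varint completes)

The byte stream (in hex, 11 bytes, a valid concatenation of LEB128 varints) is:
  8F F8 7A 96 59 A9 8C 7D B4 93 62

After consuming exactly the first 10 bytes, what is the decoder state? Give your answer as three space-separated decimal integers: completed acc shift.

Answer: 3 2484 14

Derivation:
byte[0]=0x8F cont=1 payload=0x0F: acc |= 15<<0 -> completed=0 acc=15 shift=7
byte[1]=0xF8 cont=1 payload=0x78: acc |= 120<<7 -> completed=0 acc=15375 shift=14
byte[2]=0x7A cont=0 payload=0x7A: varint #1 complete (value=2014223); reset -> completed=1 acc=0 shift=0
byte[3]=0x96 cont=1 payload=0x16: acc |= 22<<0 -> completed=1 acc=22 shift=7
byte[4]=0x59 cont=0 payload=0x59: varint #2 complete (value=11414); reset -> completed=2 acc=0 shift=0
byte[5]=0xA9 cont=1 payload=0x29: acc |= 41<<0 -> completed=2 acc=41 shift=7
byte[6]=0x8C cont=1 payload=0x0C: acc |= 12<<7 -> completed=2 acc=1577 shift=14
byte[7]=0x7D cont=0 payload=0x7D: varint #3 complete (value=2049577); reset -> completed=3 acc=0 shift=0
byte[8]=0xB4 cont=1 payload=0x34: acc |= 52<<0 -> completed=3 acc=52 shift=7
byte[9]=0x93 cont=1 payload=0x13: acc |= 19<<7 -> completed=3 acc=2484 shift=14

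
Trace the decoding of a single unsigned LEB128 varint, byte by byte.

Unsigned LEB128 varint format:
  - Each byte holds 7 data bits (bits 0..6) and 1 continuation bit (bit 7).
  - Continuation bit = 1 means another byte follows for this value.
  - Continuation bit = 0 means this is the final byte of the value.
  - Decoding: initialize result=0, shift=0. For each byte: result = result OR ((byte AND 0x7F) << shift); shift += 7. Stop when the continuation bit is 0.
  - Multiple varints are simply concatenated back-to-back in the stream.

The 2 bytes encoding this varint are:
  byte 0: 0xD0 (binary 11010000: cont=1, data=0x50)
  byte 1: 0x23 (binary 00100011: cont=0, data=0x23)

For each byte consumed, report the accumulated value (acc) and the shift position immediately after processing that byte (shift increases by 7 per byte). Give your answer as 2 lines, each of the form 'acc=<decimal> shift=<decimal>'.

Answer: acc=80 shift=7
acc=4560 shift=14

Derivation:
byte 0=0xD0: payload=0x50=80, contrib = 80<<0 = 80; acc -> 80, shift -> 7
byte 1=0x23: payload=0x23=35, contrib = 35<<7 = 4480; acc -> 4560, shift -> 14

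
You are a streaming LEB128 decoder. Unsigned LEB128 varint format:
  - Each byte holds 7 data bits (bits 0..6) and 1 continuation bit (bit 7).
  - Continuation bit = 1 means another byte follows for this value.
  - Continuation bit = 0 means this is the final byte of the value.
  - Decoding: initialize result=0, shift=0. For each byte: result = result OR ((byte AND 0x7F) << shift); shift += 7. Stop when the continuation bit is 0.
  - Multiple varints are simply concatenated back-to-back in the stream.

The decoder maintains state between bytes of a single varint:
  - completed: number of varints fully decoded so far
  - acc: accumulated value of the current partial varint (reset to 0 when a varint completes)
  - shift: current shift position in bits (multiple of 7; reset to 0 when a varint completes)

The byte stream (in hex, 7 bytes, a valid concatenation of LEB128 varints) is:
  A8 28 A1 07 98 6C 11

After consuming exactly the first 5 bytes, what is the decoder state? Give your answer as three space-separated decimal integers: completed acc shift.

byte[0]=0xA8 cont=1 payload=0x28: acc |= 40<<0 -> completed=0 acc=40 shift=7
byte[1]=0x28 cont=0 payload=0x28: varint #1 complete (value=5160); reset -> completed=1 acc=0 shift=0
byte[2]=0xA1 cont=1 payload=0x21: acc |= 33<<0 -> completed=1 acc=33 shift=7
byte[3]=0x07 cont=0 payload=0x07: varint #2 complete (value=929); reset -> completed=2 acc=0 shift=0
byte[4]=0x98 cont=1 payload=0x18: acc |= 24<<0 -> completed=2 acc=24 shift=7

Answer: 2 24 7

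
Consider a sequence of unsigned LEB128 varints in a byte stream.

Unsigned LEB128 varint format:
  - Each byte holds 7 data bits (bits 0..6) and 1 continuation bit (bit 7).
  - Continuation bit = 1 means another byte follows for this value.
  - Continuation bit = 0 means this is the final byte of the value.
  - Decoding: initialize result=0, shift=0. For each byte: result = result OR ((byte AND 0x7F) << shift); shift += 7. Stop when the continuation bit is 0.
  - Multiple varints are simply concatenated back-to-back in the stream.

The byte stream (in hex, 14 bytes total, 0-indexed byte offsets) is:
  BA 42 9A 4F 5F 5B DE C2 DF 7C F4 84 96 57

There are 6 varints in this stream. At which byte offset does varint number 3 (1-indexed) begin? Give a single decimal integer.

  byte[0]=0xBA cont=1 payload=0x3A=58: acc |= 58<<0 -> acc=58 shift=7
  byte[1]=0x42 cont=0 payload=0x42=66: acc |= 66<<7 -> acc=8506 shift=14 [end]
Varint 1: bytes[0:2] = BA 42 -> value 8506 (2 byte(s))
  byte[2]=0x9A cont=1 payload=0x1A=26: acc |= 26<<0 -> acc=26 shift=7
  byte[3]=0x4F cont=0 payload=0x4F=79: acc |= 79<<7 -> acc=10138 shift=14 [end]
Varint 2: bytes[2:4] = 9A 4F -> value 10138 (2 byte(s))
  byte[4]=0x5F cont=0 payload=0x5F=95: acc |= 95<<0 -> acc=95 shift=7 [end]
Varint 3: bytes[4:5] = 5F -> value 95 (1 byte(s))
  byte[5]=0x5B cont=0 payload=0x5B=91: acc |= 91<<0 -> acc=91 shift=7 [end]
Varint 4: bytes[5:6] = 5B -> value 91 (1 byte(s))
  byte[6]=0xDE cont=1 payload=0x5E=94: acc |= 94<<0 -> acc=94 shift=7
  byte[7]=0xC2 cont=1 payload=0x42=66: acc |= 66<<7 -> acc=8542 shift=14
  byte[8]=0xDF cont=1 payload=0x5F=95: acc |= 95<<14 -> acc=1565022 shift=21
  byte[9]=0x7C cont=0 payload=0x7C=124: acc |= 124<<21 -> acc=261611870 shift=28 [end]
Varint 5: bytes[6:10] = DE C2 DF 7C -> value 261611870 (4 byte(s))
  byte[10]=0xF4 cont=1 payload=0x74=116: acc |= 116<<0 -> acc=116 shift=7
  byte[11]=0x84 cont=1 payload=0x04=4: acc |= 4<<7 -> acc=628 shift=14
  byte[12]=0x96 cont=1 payload=0x16=22: acc |= 22<<14 -> acc=361076 shift=21
  byte[13]=0x57 cont=0 payload=0x57=87: acc |= 87<<21 -> acc=182813300 shift=28 [end]
Varint 6: bytes[10:14] = F4 84 96 57 -> value 182813300 (4 byte(s))

Answer: 4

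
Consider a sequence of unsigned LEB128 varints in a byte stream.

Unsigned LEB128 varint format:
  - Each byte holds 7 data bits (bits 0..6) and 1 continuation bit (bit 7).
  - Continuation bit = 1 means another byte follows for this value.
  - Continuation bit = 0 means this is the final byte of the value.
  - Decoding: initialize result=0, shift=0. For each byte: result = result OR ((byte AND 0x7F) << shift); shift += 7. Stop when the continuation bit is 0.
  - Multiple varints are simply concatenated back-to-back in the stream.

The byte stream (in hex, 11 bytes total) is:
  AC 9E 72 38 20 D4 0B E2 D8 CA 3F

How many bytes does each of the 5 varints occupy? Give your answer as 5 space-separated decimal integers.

Answer: 3 1 1 2 4

Derivation:
  byte[0]=0xAC cont=1 payload=0x2C=44: acc |= 44<<0 -> acc=44 shift=7
  byte[1]=0x9E cont=1 payload=0x1E=30: acc |= 30<<7 -> acc=3884 shift=14
  byte[2]=0x72 cont=0 payload=0x72=114: acc |= 114<<14 -> acc=1871660 shift=21 [end]
Varint 1: bytes[0:3] = AC 9E 72 -> value 1871660 (3 byte(s))
  byte[3]=0x38 cont=0 payload=0x38=56: acc |= 56<<0 -> acc=56 shift=7 [end]
Varint 2: bytes[3:4] = 38 -> value 56 (1 byte(s))
  byte[4]=0x20 cont=0 payload=0x20=32: acc |= 32<<0 -> acc=32 shift=7 [end]
Varint 3: bytes[4:5] = 20 -> value 32 (1 byte(s))
  byte[5]=0xD4 cont=1 payload=0x54=84: acc |= 84<<0 -> acc=84 shift=7
  byte[6]=0x0B cont=0 payload=0x0B=11: acc |= 11<<7 -> acc=1492 shift=14 [end]
Varint 4: bytes[5:7] = D4 0B -> value 1492 (2 byte(s))
  byte[7]=0xE2 cont=1 payload=0x62=98: acc |= 98<<0 -> acc=98 shift=7
  byte[8]=0xD8 cont=1 payload=0x58=88: acc |= 88<<7 -> acc=11362 shift=14
  byte[9]=0xCA cont=1 payload=0x4A=74: acc |= 74<<14 -> acc=1223778 shift=21
  byte[10]=0x3F cont=0 payload=0x3F=63: acc |= 63<<21 -> acc=133344354 shift=28 [end]
Varint 5: bytes[7:11] = E2 D8 CA 3F -> value 133344354 (4 byte(s))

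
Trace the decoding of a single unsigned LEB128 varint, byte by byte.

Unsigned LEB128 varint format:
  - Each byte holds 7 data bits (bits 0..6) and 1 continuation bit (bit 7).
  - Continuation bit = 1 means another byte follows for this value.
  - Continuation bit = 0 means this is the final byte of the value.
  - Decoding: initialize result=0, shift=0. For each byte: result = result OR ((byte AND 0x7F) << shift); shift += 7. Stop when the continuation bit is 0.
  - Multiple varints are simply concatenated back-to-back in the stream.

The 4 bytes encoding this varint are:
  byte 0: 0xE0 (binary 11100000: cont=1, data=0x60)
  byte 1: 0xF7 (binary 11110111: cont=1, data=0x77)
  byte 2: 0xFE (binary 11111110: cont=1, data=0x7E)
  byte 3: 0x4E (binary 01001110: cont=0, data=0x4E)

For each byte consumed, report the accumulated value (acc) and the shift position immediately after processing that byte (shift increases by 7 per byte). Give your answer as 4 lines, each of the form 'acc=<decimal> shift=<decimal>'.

byte 0=0xE0: payload=0x60=96, contrib = 96<<0 = 96; acc -> 96, shift -> 7
byte 1=0xF7: payload=0x77=119, contrib = 119<<7 = 15232; acc -> 15328, shift -> 14
byte 2=0xFE: payload=0x7E=126, contrib = 126<<14 = 2064384; acc -> 2079712, shift -> 21
byte 3=0x4E: payload=0x4E=78, contrib = 78<<21 = 163577856; acc -> 165657568, shift -> 28

Answer: acc=96 shift=7
acc=15328 shift=14
acc=2079712 shift=21
acc=165657568 shift=28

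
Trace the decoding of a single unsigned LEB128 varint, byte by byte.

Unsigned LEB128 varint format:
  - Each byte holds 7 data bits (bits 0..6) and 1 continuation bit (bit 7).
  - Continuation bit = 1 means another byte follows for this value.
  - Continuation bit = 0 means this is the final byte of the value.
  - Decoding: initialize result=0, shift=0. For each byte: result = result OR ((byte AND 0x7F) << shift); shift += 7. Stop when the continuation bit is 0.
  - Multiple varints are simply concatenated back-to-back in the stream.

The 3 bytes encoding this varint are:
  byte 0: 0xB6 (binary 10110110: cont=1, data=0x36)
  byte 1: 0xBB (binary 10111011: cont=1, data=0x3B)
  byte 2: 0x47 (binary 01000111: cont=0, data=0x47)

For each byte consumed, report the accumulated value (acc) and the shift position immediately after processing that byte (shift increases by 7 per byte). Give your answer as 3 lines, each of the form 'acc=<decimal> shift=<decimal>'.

byte 0=0xB6: payload=0x36=54, contrib = 54<<0 = 54; acc -> 54, shift -> 7
byte 1=0xBB: payload=0x3B=59, contrib = 59<<7 = 7552; acc -> 7606, shift -> 14
byte 2=0x47: payload=0x47=71, contrib = 71<<14 = 1163264; acc -> 1170870, shift -> 21

Answer: acc=54 shift=7
acc=7606 shift=14
acc=1170870 shift=21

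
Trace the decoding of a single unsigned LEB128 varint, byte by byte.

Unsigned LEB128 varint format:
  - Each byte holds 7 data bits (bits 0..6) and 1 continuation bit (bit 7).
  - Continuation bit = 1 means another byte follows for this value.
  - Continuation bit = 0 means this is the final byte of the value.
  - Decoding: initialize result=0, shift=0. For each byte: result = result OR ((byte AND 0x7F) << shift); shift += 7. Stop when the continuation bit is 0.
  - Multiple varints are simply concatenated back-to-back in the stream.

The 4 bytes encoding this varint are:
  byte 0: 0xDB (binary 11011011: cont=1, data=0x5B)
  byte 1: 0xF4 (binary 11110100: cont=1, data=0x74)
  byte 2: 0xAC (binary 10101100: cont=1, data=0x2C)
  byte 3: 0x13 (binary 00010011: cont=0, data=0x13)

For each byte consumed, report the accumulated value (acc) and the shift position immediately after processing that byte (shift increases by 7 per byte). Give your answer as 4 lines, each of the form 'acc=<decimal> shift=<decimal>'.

byte 0=0xDB: payload=0x5B=91, contrib = 91<<0 = 91; acc -> 91, shift -> 7
byte 1=0xF4: payload=0x74=116, contrib = 116<<7 = 14848; acc -> 14939, shift -> 14
byte 2=0xAC: payload=0x2C=44, contrib = 44<<14 = 720896; acc -> 735835, shift -> 21
byte 3=0x13: payload=0x13=19, contrib = 19<<21 = 39845888; acc -> 40581723, shift -> 28

Answer: acc=91 shift=7
acc=14939 shift=14
acc=735835 shift=21
acc=40581723 shift=28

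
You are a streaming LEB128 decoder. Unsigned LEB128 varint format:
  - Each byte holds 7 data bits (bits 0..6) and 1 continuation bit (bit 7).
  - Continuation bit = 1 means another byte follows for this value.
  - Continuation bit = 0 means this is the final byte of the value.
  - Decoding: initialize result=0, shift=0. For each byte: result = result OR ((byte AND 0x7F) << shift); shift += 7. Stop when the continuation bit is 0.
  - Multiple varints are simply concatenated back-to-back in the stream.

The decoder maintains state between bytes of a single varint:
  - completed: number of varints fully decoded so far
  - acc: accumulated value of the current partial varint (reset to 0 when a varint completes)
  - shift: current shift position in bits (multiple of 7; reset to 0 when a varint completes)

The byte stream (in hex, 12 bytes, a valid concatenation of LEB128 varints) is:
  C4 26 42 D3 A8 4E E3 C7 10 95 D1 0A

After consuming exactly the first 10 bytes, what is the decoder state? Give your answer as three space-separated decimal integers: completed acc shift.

byte[0]=0xC4 cont=1 payload=0x44: acc |= 68<<0 -> completed=0 acc=68 shift=7
byte[1]=0x26 cont=0 payload=0x26: varint #1 complete (value=4932); reset -> completed=1 acc=0 shift=0
byte[2]=0x42 cont=0 payload=0x42: varint #2 complete (value=66); reset -> completed=2 acc=0 shift=0
byte[3]=0xD3 cont=1 payload=0x53: acc |= 83<<0 -> completed=2 acc=83 shift=7
byte[4]=0xA8 cont=1 payload=0x28: acc |= 40<<7 -> completed=2 acc=5203 shift=14
byte[5]=0x4E cont=0 payload=0x4E: varint #3 complete (value=1283155); reset -> completed=3 acc=0 shift=0
byte[6]=0xE3 cont=1 payload=0x63: acc |= 99<<0 -> completed=3 acc=99 shift=7
byte[7]=0xC7 cont=1 payload=0x47: acc |= 71<<7 -> completed=3 acc=9187 shift=14
byte[8]=0x10 cont=0 payload=0x10: varint #4 complete (value=271331); reset -> completed=4 acc=0 shift=0
byte[9]=0x95 cont=1 payload=0x15: acc |= 21<<0 -> completed=4 acc=21 shift=7

Answer: 4 21 7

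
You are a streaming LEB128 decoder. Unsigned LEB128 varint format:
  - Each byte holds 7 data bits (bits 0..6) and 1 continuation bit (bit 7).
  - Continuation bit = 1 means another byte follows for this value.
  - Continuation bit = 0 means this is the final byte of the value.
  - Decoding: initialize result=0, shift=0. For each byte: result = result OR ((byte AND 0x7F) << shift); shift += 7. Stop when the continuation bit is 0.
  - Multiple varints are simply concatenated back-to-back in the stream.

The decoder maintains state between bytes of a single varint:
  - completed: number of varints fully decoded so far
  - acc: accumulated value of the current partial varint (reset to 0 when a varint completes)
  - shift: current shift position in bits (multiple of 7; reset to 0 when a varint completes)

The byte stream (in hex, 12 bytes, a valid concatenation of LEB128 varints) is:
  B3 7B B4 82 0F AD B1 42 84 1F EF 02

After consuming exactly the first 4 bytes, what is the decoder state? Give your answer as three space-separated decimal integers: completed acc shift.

Answer: 1 308 14

Derivation:
byte[0]=0xB3 cont=1 payload=0x33: acc |= 51<<0 -> completed=0 acc=51 shift=7
byte[1]=0x7B cont=0 payload=0x7B: varint #1 complete (value=15795); reset -> completed=1 acc=0 shift=0
byte[2]=0xB4 cont=1 payload=0x34: acc |= 52<<0 -> completed=1 acc=52 shift=7
byte[3]=0x82 cont=1 payload=0x02: acc |= 2<<7 -> completed=1 acc=308 shift=14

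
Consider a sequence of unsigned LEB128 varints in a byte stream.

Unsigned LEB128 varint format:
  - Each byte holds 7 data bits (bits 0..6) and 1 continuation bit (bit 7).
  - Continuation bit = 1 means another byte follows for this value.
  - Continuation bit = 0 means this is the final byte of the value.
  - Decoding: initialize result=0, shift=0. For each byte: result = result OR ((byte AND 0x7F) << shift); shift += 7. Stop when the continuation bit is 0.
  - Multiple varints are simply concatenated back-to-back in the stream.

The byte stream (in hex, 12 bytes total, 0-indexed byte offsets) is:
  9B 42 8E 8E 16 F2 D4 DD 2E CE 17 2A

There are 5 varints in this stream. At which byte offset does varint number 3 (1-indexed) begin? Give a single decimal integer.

  byte[0]=0x9B cont=1 payload=0x1B=27: acc |= 27<<0 -> acc=27 shift=7
  byte[1]=0x42 cont=0 payload=0x42=66: acc |= 66<<7 -> acc=8475 shift=14 [end]
Varint 1: bytes[0:2] = 9B 42 -> value 8475 (2 byte(s))
  byte[2]=0x8E cont=1 payload=0x0E=14: acc |= 14<<0 -> acc=14 shift=7
  byte[3]=0x8E cont=1 payload=0x0E=14: acc |= 14<<7 -> acc=1806 shift=14
  byte[4]=0x16 cont=0 payload=0x16=22: acc |= 22<<14 -> acc=362254 shift=21 [end]
Varint 2: bytes[2:5] = 8E 8E 16 -> value 362254 (3 byte(s))
  byte[5]=0xF2 cont=1 payload=0x72=114: acc |= 114<<0 -> acc=114 shift=7
  byte[6]=0xD4 cont=1 payload=0x54=84: acc |= 84<<7 -> acc=10866 shift=14
  byte[7]=0xDD cont=1 payload=0x5D=93: acc |= 93<<14 -> acc=1534578 shift=21
  byte[8]=0x2E cont=0 payload=0x2E=46: acc |= 46<<21 -> acc=98003570 shift=28 [end]
Varint 3: bytes[5:9] = F2 D4 DD 2E -> value 98003570 (4 byte(s))
  byte[9]=0xCE cont=1 payload=0x4E=78: acc |= 78<<0 -> acc=78 shift=7
  byte[10]=0x17 cont=0 payload=0x17=23: acc |= 23<<7 -> acc=3022 shift=14 [end]
Varint 4: bytes[9:11] = CE 17 -> value 3022 (2 byte(s))
  byte[11]=0x2A cont=0 payload=0x2A=42: acc |= 42<<0 -> acc=42 shift=7 [end]
Varint 5: bytes[11:12] = 2A -> value 42 (1 byte(s))

Answer: 5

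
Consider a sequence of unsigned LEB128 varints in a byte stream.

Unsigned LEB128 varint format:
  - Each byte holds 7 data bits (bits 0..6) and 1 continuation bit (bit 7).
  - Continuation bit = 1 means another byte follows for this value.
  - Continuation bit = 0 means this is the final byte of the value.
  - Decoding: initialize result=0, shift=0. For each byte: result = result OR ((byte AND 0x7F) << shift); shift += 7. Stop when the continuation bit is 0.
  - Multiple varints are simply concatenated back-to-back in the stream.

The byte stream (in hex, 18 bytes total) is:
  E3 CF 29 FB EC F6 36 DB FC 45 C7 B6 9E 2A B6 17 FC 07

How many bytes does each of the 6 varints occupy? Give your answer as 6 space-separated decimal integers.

  byte[0]=0xE3 cont=1 payload=0x63=99: acc |= 99<<0 -> acc=99 shift=7
  byte[1]=0xCF cont=1 payload=0x4F=79: acc |= 79<<7 -> acc=10211 shift=14
  byte[2]=0x29 cont=0 payload=0x29=41: acc |= 41<<14 -> acc=681955 shift=21 [end]
Varint 1: bytes[0:3] = E3 CF 29 -> value 681955 (3 byte(s))
  byte[3]=0xFB cont=1 payload=0x7B=123: acc |= 123<<0 -> acc=123 shift=7
  byte[4]=0xEC cont=1 payload=0x6C=108: acc |= 108<<7 -> acc=13947 shift=14
  byte[5]=0xF6 cont=1 payload=0x76=118: acc |= 118<<14 -> acc=1947259 shift=21
  byte[6]=0x36 cont=0 payload=0x36=54: acc |= 54<<21 -> acc=115193467 shift=28 [end]
Varint 2: bytes[3:7] = FB EC F6 36 -> value 115193467 (4 byte(s))
  byte[7]=0xDB cont=1 payload=0x5B=91: acc |= 91<<0 -> acc=91 shift=7
  byte[8]=0xFC cont=1 payload=0x7C=124: acc |= 124<<7 -> acc=15963 shift=14
  byte[9]=0x45 cont=0 payload=0x45=69: acc |= 69<<14 -> acc=1146459 shift=21 [end]
Varint 3: bytes[7:10] = DB FC 45 -> value 1146459 (3 byte(s))
  byte[10]=0xC7 cont=1 payload=0x47=71: acc |= 71<<0 -> acc=71 shift=7
  byte[11]=0xB6 cont=1 payload=0x36=54: acc |= 54<<7 -> acc=6983 shift=14
  byte[12]=0x9E cont=1 payload=0x1E=30: acc |= 30<<14 -> acc=498503 shift=21
  byte[13]=0x2A cont=0 payload=0x2A=42: acc |= 42<<21 -> acc=88578887 shift=28 [end]
Varint 4: bytes[10:14] = C7 B6 9E 2A -> value 88578887 (4 byte(s))
  byte[14]=0xB6 cont=1 payload=0x36=54: acc |= 54<<0 -> acc=54 shift=7
  byte[15]=0x17 cont=0 payload=0x17=23: acc |= 23<<7 -> acc=2998 shift=14 [end]
Varint 5: bytes[14:16] = B6 17 -> value 2998 (2 byte(s))
  byte[16]=0xFC cont=1 payload=0x7C=124: acc |= 124<<0 -> acc=124 shift=7
  byte[17]=0x07 cont=0 payload=0x07=7: acc |= 7<<7 -> acc=1020 shift=14 [end]
Varint 6: bytes[16:18] = FC 07 -> value 1020 (2 byte(s))

Answer: 3 4 3 4 2 2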